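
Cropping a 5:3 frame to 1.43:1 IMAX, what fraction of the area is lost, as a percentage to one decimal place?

14.2%

Going from 5:3 to 1.43:1 IMAX means cutting width while keeping height.
Area ratio = (1.430)/(1.667) = 85.80%; the remaining 14.20% is cropped out.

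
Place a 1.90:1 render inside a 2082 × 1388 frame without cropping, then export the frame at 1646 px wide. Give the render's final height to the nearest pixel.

In the 2082×1388 frame the render fills the width: height = 2082 / 1.900 ≈ 1095.79 px.
The frame scales by 1646/2082 = 0.7906; 1095.79 × 0.7906 ≈ 866.32 px.

866 px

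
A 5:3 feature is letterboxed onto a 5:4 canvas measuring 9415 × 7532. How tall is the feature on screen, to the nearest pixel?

5649 px

Since 1.667 > 1.250, the feature is width-limited.
The feature is 9415 × 3/5 ≈ 5649.00 px tall.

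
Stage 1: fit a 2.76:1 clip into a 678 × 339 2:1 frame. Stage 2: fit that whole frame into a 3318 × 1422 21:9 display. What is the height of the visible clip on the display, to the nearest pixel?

Inside the 678×339 canvas the clip is width-limited at 678.00 × 245.65.
Second fit — the 2:1 canvas into 3318×1422 spans the height: 2844.00 × 1422.00 (×4.1947 from 678×339).
Applying the same ×4.1947: 245.65 → 1030.43.

1030 px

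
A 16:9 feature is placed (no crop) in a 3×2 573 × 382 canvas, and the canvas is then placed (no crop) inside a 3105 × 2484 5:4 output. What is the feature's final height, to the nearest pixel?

1747 px

First fit — 16:9 into 573×382 spans the width: 573.00 × 322.31.
The 3×2 canvas is width-limited in 3105×2484, giving 3105.00 × 2070.00; scale factor 5.4188.
The feature scales with it: height 322.31 × 5.4188 ≈ 1746.56.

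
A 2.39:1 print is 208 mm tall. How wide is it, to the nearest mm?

497 mm

208 × 2.390 = 497.12.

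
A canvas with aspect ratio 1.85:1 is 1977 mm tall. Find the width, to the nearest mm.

Width = 1977 × 1.850 = 3657.45.

3657 mm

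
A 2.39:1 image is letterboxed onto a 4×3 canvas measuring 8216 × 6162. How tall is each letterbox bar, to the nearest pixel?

1362 px

2.39:1 is wider than 4×3, so it spans the full width.
The image is 8216 / 2.390 ≈ 3437.66 px tall.
6162 − 3437.66 = 2724.34 px of bars (1362.17 each).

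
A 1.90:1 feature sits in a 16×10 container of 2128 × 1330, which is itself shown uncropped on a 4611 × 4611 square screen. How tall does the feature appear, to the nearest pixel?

2427 px

Inside the 2128×1330 canvas the feature is width-limited at 2128.00 × 1120.00.
16×10 in 4611×4611: fills the width, so the intermediate becomes 4611.00 × 2881.88 — a scale of ×2.1668.
Applying the same ×2.1668: 1120.00 → 2426.84.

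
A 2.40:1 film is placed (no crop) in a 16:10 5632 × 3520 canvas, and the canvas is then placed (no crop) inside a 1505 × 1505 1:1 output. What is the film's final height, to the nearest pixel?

Inside the 5632×3520 canvas the film is width-limited at 5632.00 × 2346.67.
The 16:10 canvas is width-limited in 1505×1505, giving 1505.00 × 940.62; scale factor 0.2672.
So the film's height is 2346.67 × 0.2672 ≈ 627.08.

627 px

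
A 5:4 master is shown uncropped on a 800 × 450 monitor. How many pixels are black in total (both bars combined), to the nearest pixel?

Since 1.250 < 1.778, the master is height-limited.
Content width = 450 × 5/4 ≈ 562.5000 px.
800 − 562.5000 = 237.5000 px of bars.
That's 237.5000 × 450 ≈ 106875 black pixels.

106875 pixels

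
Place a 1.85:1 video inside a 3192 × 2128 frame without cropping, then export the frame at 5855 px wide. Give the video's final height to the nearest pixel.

3165 px

In the 3192×2128 frame the video fills the width: height = 3192 / 1.850 ≈ 1725.41 px.
Scaling 3192 → 5855 is ×1.8343, so the height becomes 1725.41 × 1.8343 ≈ 3164.86 px.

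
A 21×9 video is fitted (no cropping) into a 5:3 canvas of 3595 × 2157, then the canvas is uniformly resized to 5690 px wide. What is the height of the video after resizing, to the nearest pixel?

Fitted into 3595×2157, the video spans the width; its height is 3595 × 9/21 ≈ 1540.71 px.
Resizing to 5690 px wide multiplies everything by 1.5828: 1540.71 → 2438.57 px.

2439 px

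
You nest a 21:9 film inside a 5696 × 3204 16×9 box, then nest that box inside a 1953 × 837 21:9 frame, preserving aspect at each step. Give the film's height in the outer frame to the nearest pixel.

First fit — 21:9 into 5696×3204 spans the width: 5696.00 × 2441.14.
16×9 in 1953×837: fills the height, so the intermediate becomes 1488.00 × 837.00 — a scale of ×0.2612.
Applying the same ×0.2612: 2441.14 → 637.71.

638 px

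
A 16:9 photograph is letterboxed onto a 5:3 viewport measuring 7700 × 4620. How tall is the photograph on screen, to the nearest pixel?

4331 px

16:9 (1.778) > 5:3 (1.667), so the photograph fills the width.
The photograph is 7700 × 9/16 ≈ 4331.25 px tall.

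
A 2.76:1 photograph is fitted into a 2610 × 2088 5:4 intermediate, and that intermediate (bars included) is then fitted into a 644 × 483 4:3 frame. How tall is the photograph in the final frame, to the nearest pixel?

219 px

Inside the 2610×2088 canvas the photograph is width-limited at 2610.00 × 945.65.
The 5:4 canvas is height-limited in 644×483, giving 603.75 × 483.00; scale factor 0.2313.
So the photograph's height is 945.65 × 0.2313 ≈ 218.75.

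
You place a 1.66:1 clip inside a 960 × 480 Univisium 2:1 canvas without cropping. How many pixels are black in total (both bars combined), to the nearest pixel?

1.66:1 (1.660) < Univisium 2:1 (2.000), so the clip fills the height.
Content width = 480 × 1.660 ≈ 796.8000 px.
Black = 960 − 796.8000 = 163.2000 px.
That's 163.2000 × 480 ≈ 78336 black pixels.

78336 pixels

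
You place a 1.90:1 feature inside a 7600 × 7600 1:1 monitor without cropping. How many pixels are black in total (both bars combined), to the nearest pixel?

Since 1.900 > 1.000, the feature is width-limited.
The feature is 7600 / 1.900 ≈ 4000.0000 px tall.
Leftover height: 7600 − 4000.0000 = 3600.0000 px.
That's 3600.0000 × 7600 ≈ 27360000 black pixels.

27360000 pixels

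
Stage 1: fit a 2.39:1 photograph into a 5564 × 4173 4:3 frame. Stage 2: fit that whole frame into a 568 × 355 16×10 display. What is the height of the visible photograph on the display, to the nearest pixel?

Inside the 5564×4173 canvas the photograph is width-limited at 5564.00 × 2328.03.
Second fit — the 4:3 canvas into 568×355 spans the height: 473.33 × 355.00 (×0.0851 from 5564×4173).
The photograph scales with it: height 2328.03 × 0.0851 ≈ 198.05.

198 px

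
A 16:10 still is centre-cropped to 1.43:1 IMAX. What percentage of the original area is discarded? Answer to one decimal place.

10.6%

Going from 16:10 to 1.43:1 IMAX means cutting width while keeping height.
Fraction kept = (1.430)/(1.600) ≈ 89.38%, so 10.62% is lost.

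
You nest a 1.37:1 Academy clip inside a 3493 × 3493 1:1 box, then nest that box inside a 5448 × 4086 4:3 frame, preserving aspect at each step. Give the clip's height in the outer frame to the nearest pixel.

2982 px

Inside the 3493×3493 canvas the clip is width-limited at 3493.00 × 2549.64.
1:1 in 5448×4086: fills the height, so the intermediate becomes 4086.00 × 4086.00 — a scale of ×1.1698.
The clip scales with it: height 2549.64 × 1.1698 ≈ 2982.48.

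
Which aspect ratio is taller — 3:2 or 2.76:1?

3:2 = 1.5 and 2.76; 2.76 > 1.5. The smaller width-to-height ratio is the taller frame.

3:2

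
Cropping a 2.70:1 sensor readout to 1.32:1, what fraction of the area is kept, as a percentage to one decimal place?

1.32:1 is narrower than 2.70:1, so the crop keeps the full height and trims the width.
(1.320)/(2.700) ≈ 0.489 of the area survives.

48.9%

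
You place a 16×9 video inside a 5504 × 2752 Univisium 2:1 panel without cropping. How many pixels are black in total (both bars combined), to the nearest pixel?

1683001 pixels

Since 1.778 < 2.000, the video is height-limited.
Content width = 2752 × 16/9 ≈ 4892.4444 px.
5504 − 4892.4444 = 611.5556 px of bars.
That's 611.5556 × 2752 ≈ 1683001 black pixels.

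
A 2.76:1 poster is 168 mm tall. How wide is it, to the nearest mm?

168 × 2.760 = 463.68.

464 mm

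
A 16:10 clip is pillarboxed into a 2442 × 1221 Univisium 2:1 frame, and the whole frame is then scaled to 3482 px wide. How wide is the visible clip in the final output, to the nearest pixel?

Fitted into 2442×1221, the clip spans the height; its width is 1221 × 16/10 ≈ 1953.60 px.
The frame scales by 3482/2442 = 1.4259; 1953.60 × 1.4259 ≈ 2785.60 px.

2786 px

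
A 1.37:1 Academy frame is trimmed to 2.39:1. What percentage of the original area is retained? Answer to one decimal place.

The width stays; only height is cut (since 2.39:1 is wider than 1.37:1 Academy).
(1.370)/(2.390) ≈ 0.573 of the area survives.

57.3%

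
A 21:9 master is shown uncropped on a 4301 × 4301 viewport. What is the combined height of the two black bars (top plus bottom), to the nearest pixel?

2458 px

21:9 (2.333) > 1:1 (1.000), so the master fills the width.
Content height = 4301 × 9/21 ≈ 1843.29 px.
4301 − 1843.29 = 2457.71 px of bars.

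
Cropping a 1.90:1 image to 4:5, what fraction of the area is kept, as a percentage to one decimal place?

42.1%

4:5 is narrower than 1.90:1, so the crop keeps the full height and trims the width.
Fraction kept = (0.800)/(1.900) ≈ 42.11%.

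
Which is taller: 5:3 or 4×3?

5:3 = 1.667 and 4×3 = 1.333; 1.667 > 1.333. The smaller width-to-height ratio is the taller frame.

4×3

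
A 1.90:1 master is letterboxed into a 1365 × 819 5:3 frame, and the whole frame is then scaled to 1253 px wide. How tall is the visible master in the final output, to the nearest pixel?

Fitted into 1365×819, the master spans the width; its height is 1365 / 1.900 ≈ 718.42 px.
Scaling 1365 → 1253 is ×0.9179, so the height becomes 718.42 × 0.9179 ≈ 659.47 px.

659 px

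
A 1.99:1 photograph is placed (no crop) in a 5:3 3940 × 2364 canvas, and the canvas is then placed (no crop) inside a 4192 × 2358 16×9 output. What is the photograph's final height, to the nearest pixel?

Inside the 3940×2364 canvas the photograph is width-limited at 3940.00 × 1979.90.
The 5:3 canvas is height-limited in 4192×2358, giving 3930.00 × 2358.00; scale factor 0.9975.
Applying the same ×0.9975: 1979.90 → 1974.87.

1975 px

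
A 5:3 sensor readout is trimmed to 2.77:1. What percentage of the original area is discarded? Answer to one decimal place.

39.8%

The width stays; only height is cut (since 2.77:1 is wider than 5:3).
Area ratio = (1.667)/(2.770) = 60.17%; the remaining 39.83% is cropped out.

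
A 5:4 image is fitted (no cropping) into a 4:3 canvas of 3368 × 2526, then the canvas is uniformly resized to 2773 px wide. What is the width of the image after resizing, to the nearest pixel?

In the 3368×2526 frame the image fills the height: width = 2526 × 5/4 ≈ 3157.50 px.
Scaling 3368 → 2773 is ×0.8233, so the width becomes 3157.50 × 0.8233 ≈ 2599.69 px.

2600 px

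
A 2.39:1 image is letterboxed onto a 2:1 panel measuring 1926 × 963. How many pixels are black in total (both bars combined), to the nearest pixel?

302656 pixels

2.39:1 (2.390) > 2:1 (2.000), so the image fills the width.
The image is 1926 / 2.390 ≈ 805.8577 px tall.
Black = 963 − 805.8577 = 157.1423 px.
That's 157.1423 × 1926 ≈ 302656 black pixels.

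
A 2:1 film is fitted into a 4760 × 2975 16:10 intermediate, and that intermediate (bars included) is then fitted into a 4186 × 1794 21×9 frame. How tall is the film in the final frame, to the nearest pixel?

First fit — 2:1 into 4760×2975 spans the width: 4760.00 × 2380.00.
Second fit — the 16:10 canvas into 4186×1794 spans the height: 2870.40 × 1794.00 (×0.6030 from 4760×2975).
So the film's height is 2380.00 × 0.6030 ≈ 1435.20.

1435 px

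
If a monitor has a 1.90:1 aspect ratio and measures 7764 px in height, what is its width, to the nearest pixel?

At 1.90:1, 7764 × 1.900 ≈ 14751.60.

14752 px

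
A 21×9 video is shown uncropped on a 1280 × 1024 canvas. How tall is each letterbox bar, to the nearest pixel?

21×9 (2.333) > 5:4 (1.250), so the video fills the width.
Content height = 1280 × 9/21 ≈ 548.57 px.
Leftover height: 1024 − 548.57 = 475.43 px → 237.71 each side.

238 px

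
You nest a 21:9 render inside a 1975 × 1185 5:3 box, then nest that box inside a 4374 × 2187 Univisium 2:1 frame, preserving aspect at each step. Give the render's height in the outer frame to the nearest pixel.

1562 px

21:9 in 1975×1185: fills the width, so the render is 1975.00 × 846.43.
Second fit — the 5:3 canvas into 4374×2187 spans the height: 3645.00 × 2187.00 (×1.8456 from 1975×1185).
So the render's height is 846.43 × 1.8456 ≈ 1562.14.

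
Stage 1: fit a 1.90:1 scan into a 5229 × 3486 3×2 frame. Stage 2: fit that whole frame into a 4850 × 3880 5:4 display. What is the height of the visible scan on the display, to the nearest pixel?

2553 px

1.90:1 in 5229×3486: fills the width, so the scan is 5229.00 × 2752.11.
Second fit — the 3×2 canvas into 4850×3880 spans the width: 4850.00 × 3233.33 (×0.9275 from 5229×3486).
The scan scales with it: height 2752.11 × 0.9275 ≈ 2552.63.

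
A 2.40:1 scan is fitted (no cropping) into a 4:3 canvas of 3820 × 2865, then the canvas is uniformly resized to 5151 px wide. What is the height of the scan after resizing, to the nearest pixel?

In the 3820×2865 frame the scan fills the width: height = 3820 / 2.400 ≈ 1591.67 px.
The frame scales by 5151/3820 = 1.3484; 1591.67 × 1.3484 ≈ 2146.25 px.

2146 px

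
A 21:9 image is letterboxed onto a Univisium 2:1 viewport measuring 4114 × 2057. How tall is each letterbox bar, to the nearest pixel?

147 px

21:9 (2.333) > Univisium 2:1 (2.000), so the image fills the width.
Content height = 4114 × 9/21 ≈ 1763.14 px.
Black = 2057 − 1763.14 = 293.86 px, or 146.93 per bar.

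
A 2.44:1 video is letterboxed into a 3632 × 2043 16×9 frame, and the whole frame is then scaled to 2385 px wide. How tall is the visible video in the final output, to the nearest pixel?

Fitted into 3632×2043, the video spans the width; its height is 3632 / 2.440 ≈ 1488.52 px.
The frame scales by 2385/3632 = 0.6567; 1488.52 × 0.6567 ≈ 977.46 px.

977 px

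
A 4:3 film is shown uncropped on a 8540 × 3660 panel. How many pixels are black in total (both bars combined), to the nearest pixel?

4:3 (1.333) < 21:9 (2.333), so the film fills the height.
Content width = 3660 × 4/3 ≈ 4880.0000 px.
8540 − 4880.0000 = 3660.0000 px of bars.
Bar area = 3660.0000 × 3660 ≈ 13395600 px.

13395600 pixels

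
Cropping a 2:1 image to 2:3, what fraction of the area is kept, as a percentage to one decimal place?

The height stays; only width is cut (since 2:3 is narrower than 2:1).
Area ratio = (0.667)/(2.000) = 33.33% retained.

33.3%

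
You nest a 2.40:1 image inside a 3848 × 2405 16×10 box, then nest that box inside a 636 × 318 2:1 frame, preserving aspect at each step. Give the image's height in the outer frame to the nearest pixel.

Inside the 3848×2405 canvas the image is width-limited at 3848.00 × 1603.33.
Second fit — the 16×10 canvas into 636×318 spans the height: 508.80 × 318.00 (×0.1322 from 3848×2405).
So the image's height is 1603.33 × 0.1322 ≈ 212.00.

212 px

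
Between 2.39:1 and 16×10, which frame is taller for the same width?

16×10

2.39 and 16×10 = 1.6; 2.39 > 1.6. The smaller width-to-height ratio is the taller frame.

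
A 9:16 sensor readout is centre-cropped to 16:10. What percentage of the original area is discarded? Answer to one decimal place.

64.8%

Going from 9:16 to 16:10 means cutting height while keeping width.
Fraction kept = (0.562)/(1.600) ≈ 35.16%, so 64.84% is lost.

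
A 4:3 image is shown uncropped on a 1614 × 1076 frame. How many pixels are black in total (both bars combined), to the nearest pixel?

Since 1.333 < 1.500, the image is height-limited.
The image is 1076 × 4/3 ≈ 1434.6667 px wide.
Leftover width: 1614 − 1434.6667 = 179.3333 px.
Across the 1076-px span: 179.3333 × 1076 ≈ 192963 px.

192963 pixels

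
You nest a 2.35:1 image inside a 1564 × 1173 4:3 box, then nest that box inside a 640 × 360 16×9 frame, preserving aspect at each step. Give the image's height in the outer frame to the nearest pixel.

204 px

First fit — 2.35:1 into 1564×1173 spans the width: 1564.00 × 665.53.
4:3 in 640×360: fills the height, so the intermediate becomes 480.00 × 360.00 — a scale of ×0.3069.
The image scales with it: height 665.53 × 0.3069 ≈ 204.26.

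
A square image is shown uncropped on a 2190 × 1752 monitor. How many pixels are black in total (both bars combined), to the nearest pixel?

767376 pixels

square (1.000) < 5:4 (1.250), so the image fills the height.
The image is 1752 × 1/1 ≈ 1752.0000 px wide.
Black = 2190 − 1752.0000 = 438.0000 px.
Bar area = 438.0000 × 1752 ≈ 767376 px.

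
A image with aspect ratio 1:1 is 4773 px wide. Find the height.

At 1:1, 4773·1/1 ≈ 4773.

4773 px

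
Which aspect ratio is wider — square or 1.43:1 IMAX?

square = 1 and 1.43; 1.43 > 1.

1.43:1 IMAX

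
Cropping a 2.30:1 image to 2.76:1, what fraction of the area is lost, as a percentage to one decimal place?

16.7%

Going from 2.30:1 to 2.76:1 means cutting height while keeping width.
Fraction kept = (2.300)/(2.760) ≈ 83.33%, so 16.67% is lost.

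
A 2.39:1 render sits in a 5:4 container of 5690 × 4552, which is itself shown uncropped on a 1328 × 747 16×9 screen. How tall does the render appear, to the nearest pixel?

391 px

Inside the 5690×4552 canvas the render is width-limited at 5690.00 × 2380.75.
Second fit — the 5:4 canvas into 1328×747 spans the height: 933.75 × 747.00 (×0.1641 from 5690×4552).
The render scales with it: height 2380.75 × 0.1641 ≈ 390.69.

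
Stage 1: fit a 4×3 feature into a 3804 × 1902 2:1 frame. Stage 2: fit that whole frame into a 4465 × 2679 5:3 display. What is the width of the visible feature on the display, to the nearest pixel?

2977 px

First fit — 4×3 into 3804×1902 spans the height: 2536.00 × 1902.00.
2:1 in 4465×2679: fills the width, so the intermediate becomes 4465.00 × 2232.50 — a scale of ×1.1738.
So the feature's width is 2536.00 × 1.1738 ≈ 2976.67.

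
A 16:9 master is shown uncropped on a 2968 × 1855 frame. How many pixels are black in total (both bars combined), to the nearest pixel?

550564 pixels

16:9 (1.778) > 16:10 (1.600), so the master fills the width.
The master is 2968 × 9/16 ≈ 1669.5000 px tall.
1855 − 1669.5000 = 185.5000 px of bars.
Across the 2968-px span: 185.5000 × 2968 ≈ 550564 px.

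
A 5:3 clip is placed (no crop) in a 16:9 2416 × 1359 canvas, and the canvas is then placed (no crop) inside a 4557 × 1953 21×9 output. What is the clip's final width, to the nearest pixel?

3255 px

First fit — 5:3 into 2416×1359 spans the height: 2265.00 × 1359.00.
16:9 in 4557×1953: fills the height, so the intermediate becomes 3472.00 × 1953.00 — a scale of ×1.4371.
So the clip's width is 2265.00 × 1.4371 ≈ 3255.00.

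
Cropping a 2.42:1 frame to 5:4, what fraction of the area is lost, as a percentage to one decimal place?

48.3%

Going from 2.42:1 to 5:4 means cutting width while keeping height.
(1.250)/(2.420) ≈ 0.517 of the area survives, leaving 48.35% discarded.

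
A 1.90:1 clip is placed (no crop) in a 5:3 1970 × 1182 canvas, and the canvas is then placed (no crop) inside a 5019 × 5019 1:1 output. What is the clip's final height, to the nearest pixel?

2642 px

First fit — 1.90:1 into 1970×1182 spans the width: 1970.00 × 1036.84.
5:3 in 5019×5019: fills the width, so the intermediate becomes 5019.00 × 3011.40 — a scale of ×2.5477.
Applying the same ×2.5477: 1036.84 → 2641.58.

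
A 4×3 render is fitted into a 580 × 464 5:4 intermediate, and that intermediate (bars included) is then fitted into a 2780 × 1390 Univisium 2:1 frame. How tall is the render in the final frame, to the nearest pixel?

1303 px

First fit — 4×3 into 580×464 spans the width: 580.00 × 435.00.
Second fit — the 5:4 canvas into 2780×1390 spans the height: 1737.50 × 1390.00 (×2.9957 from 580×464).
The render scales with it: height 435.00 × 2.9957 ≈ 1303.12.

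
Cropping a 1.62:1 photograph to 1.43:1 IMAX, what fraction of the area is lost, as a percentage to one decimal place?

11.7%

The height stays; only width is cut (since 1.43:1 IMAX is narrower than 1.62:1).
(1.430)/(1.620) ≈ 0.883 of the area survives, leaving 11.73% discarded.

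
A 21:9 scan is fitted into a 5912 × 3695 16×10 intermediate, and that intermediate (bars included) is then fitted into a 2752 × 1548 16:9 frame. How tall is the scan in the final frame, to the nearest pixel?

21:9 in 5912×3695: fills the width, so the scan is 5912.00 × 2533.71.
16×10 in 2752×1548: fills the height, so the intermediate becomes 2476.80 × 1548.00 — a scale of ×0.4189.
Applying the same ×0.4189: 2533.71 → 1061.49.

1061 px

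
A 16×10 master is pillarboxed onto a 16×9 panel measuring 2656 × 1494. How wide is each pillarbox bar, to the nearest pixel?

133 px

16×10 is narrower than 16×9, so it spans the full height.
The master is 1494 × 16/10 ≈ 2390.40 px wide.
2656 − 2390.40 = 265.60 px of bars (132.80 each).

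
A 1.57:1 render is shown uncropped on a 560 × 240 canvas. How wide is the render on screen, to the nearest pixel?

377 px

1.57:1 is narrower than 21×9, so it spans the full height.
That makes the image 376.80 px wide (240 × 1.570).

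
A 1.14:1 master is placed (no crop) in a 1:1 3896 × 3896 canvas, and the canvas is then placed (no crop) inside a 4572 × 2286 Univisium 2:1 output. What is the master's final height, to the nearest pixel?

First fit — 1.14:1 into 3896×3896 spans the width: 3896.00 × 3417.54.
1:1 in 4572×2286: fills the height, so the intermediate becomes 2286.00 × 2286.00 — a scale of ×0.5868.
Applying the same ×0.5868: 3417.54 → 2005.26.

2005 px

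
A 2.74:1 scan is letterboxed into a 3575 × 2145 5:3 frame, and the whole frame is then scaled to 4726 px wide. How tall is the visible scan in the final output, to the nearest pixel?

1725 px

In the 3575×2145 frame the scan fills the width: height = 3575 / 2.740 ≈ 1304.74 px.
Resizing to 4726 px wide multiplies everything by 1.3220: 1304.74 → 1724.82 px.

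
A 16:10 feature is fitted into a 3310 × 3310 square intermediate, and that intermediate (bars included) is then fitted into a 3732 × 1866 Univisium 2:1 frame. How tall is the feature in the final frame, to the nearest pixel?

1166 px

16:10 in 3310×3310: fills the width, so the feature is 3310.00 × 2068.75.
square in 3732×1866: fills the height, so the intermediate becomes 1866.00 × 1866.00 — a scale of ×0.5637.
The feature scales with it: height 2068.75 × 0.5637 ≈ 1166.25.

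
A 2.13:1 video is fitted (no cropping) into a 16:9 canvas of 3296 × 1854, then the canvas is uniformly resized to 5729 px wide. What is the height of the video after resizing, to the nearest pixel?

2690 px

Fitted into 3296×1854, the video spans the width; its height is 3296 / 2.130 ≈ 1547.42 px.
Resizing to 5729 px wide multiplies everything by 1.7382: 1547.42 → 2689.67 px.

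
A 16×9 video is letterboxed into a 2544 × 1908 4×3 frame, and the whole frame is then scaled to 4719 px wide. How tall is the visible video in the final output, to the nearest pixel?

2654 px

At 2544×1908 the video is width-limited, so height = 2544 × 9/16 ≈ 1431.00 px.
Scaling 2544 → 4719 is ×1.8550, so the height becomes 1431.00 × 1.8550 ≈ 2654.44 px.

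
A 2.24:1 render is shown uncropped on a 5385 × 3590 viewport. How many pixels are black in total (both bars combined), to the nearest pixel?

2.24:1 is wider than 3×2, so it spans the full width.
That makes the image 2404.0179 px tall (5385 / 2.240).
Black = 3590 − 2404.0179 = 1185.9821 px.
Across the 5385-px span: 1185.9821 × 5385 ≈ 6386514 px.

6386514 pixels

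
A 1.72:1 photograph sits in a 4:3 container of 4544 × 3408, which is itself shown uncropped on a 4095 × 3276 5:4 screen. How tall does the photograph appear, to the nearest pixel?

2381 px

Inside the 4544×3408 canvas the photograph is width-limited at 4544.00 × 2641.86.
Second fit — the 4:3 canvas into 4095×3276 spans the width: 4095.00 × 3071.25 (×0.9012 from 4544×3408).
Applying the same ×0.9012: 2641.86 → 2380.81.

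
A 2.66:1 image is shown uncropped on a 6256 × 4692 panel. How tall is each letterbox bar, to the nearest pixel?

Since 2.660 > 1.333, the image is width-limited.
The image is 6256 / 2.660 ≈ 2351.88 px tall.
Leftover height: 4692 − 2351.88 = 2340.12 px → 1170.06 each side.

1170 px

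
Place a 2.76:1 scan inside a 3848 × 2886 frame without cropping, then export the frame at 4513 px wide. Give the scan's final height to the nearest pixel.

1635 px

Fitted into 3848×2886, the scan spans the width; its height is 3848 / 2.760 ≈ 1394.20 px.
The frame scales by 4513/3848 = 1.1728; 1394.20 × 1.1728 ≈ 1635.14 px.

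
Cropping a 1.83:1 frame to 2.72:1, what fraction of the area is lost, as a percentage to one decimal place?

Going from 1.83:1 to 2.72:1 means cutting height while keeping width.
(1.830)/(2.720) ≈ 0.673 of the area survives, leaving 32.72% discarded.

32.7%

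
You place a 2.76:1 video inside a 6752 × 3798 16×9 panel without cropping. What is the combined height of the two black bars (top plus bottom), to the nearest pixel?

2.76:1 (2.760) > 16×9 (1.778), so the video fills the width.
Content height = 6752 / 2.760 ≈ 2446.38 px.
3798 − 2446.38 = 1351.62 px of bars.

1352 px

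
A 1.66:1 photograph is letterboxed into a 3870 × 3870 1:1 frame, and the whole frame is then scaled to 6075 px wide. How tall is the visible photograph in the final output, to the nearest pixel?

3660 px

At 3870×3870 the photograph is width-limited, so height = 3870 / 1.660 ≈ 2331.33 px.
The frame scales by 6075/3870 = 1.5698; 2331.33 × 1.5698 ≈ 3659.64 px.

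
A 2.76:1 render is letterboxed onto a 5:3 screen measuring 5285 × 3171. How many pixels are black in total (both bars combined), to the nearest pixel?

2.76:1 (2.760) > 5:3 (1.667), so the render fills the width.
The render is 5285 / 2.760 ≈ 1914.8551 px tall.
3171 − 1914.8551 = 1256.1449 px of bars.
That's 1256.1449 × 5285 ≈ 6638726 black pixels.

6638726 pixels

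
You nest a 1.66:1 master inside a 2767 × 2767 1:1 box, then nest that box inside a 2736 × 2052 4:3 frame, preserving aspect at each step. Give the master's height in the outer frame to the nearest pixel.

First fit — 1.66:1 into 2767×2767 spans the width: 2767.00 × 1666.87.
Second fit — the 1:1 canvas into 2736×2052 spans the height: 2052.00 × 2052.00 (×0.7416 from 2767×2767).
The master scales with it: height 1666.87 × 0.7416 ≈ 1236.14.

1236 px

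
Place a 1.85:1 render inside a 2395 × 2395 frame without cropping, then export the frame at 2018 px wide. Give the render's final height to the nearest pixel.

At 2395×2395 the render is width-limited, so height = 2395 / 1.850 ≈ 1294.59 px.
Scaling 2395 → 2018 is ×0.8426, so the height becomes 1294.59 × 0.8426 ≈ 1090.81 px.

1091 px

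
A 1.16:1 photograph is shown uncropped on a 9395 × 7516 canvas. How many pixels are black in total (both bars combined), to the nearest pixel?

1.16:1 is narrower than 5:4, so it spans the full height.
Content width = 7516 × 1.160 ≈ 8718.5600 px.
Black = 9395 − 8718.5600 = 676.4400 px.
That's 676.4400 × 7516 ≈ 5084123 black pixels.

5084123 pixels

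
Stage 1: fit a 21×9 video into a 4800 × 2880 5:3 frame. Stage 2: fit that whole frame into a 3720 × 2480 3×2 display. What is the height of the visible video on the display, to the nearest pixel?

Inside the 4800×2880 canvas the video is width-limited at 4800.00 × 2057.14.
5:3 in 3720×2480: fills the width, so the intermediate becomes 3720.00 × 2232.00 — a scale of ×0.7750.
So the video's height is 2057.14 × 0.7750 ≈ 1594.29.

1594 px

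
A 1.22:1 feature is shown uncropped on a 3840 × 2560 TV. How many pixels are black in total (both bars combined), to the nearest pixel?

1835008 pixels

1.22:1 is narrower than 3×2, so it spans the full height.
The feature is 2560 × 1.220 ≈ 3123.2000 px wide.
Black = 3840 − 3123.2000 = 716.8000 px.
That's 716.8000 × 2560 ≈ 1835008 black pixels.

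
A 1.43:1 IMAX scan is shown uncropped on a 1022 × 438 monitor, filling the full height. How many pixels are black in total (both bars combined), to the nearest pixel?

Content width = 438 × 1.430 ≈ 626.3400 px.
1022 − 626.3400 = 395.6600 px of bars.
Bar area = 395.6600 × 438 ≈ 173299 px.

173299 pixels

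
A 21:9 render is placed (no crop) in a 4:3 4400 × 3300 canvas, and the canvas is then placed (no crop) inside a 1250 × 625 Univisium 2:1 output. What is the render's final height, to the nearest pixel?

Inside the 4400×3300 canvas the render is width-limited at 4400.00 × 1885.71.
The 4:3 canvas is height-limited in 1250×625, giving 833.33 × 625.00; scale factor 0.1894.
Applying the same ×0.1894: 1885.71 → 357.14.

357 px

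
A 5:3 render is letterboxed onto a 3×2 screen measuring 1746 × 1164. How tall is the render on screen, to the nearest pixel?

1048 px

5:3 (1.667) > 3×2 (1.500), so the render fills the width.
The render is 1746 × 3/5 ≈ 1047.60 px tall.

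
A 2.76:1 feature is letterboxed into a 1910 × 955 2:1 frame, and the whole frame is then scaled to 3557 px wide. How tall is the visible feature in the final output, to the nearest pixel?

1289 px

In the 1910×955 frame the feature fills the width: height = 1910 / 2.760 ≈ 692.03 px.
Resizing to 3557 px wide multiplies everything by 1.8623: 692.03 → 1288.77 px.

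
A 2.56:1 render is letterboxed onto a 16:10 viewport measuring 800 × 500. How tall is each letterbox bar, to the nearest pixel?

2.56:1 (2.560) > 16:10 (1.600), so the render fills the width.
Content height = 800 / 2.560 ≈ 312.50 px.
Leftover height: 500 − 312.50 = 187.50 px → 93.75 each side.

94 px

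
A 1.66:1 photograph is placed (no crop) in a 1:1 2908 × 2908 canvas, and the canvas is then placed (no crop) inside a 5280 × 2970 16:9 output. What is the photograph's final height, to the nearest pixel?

1.66:1 in 2908×2908: fills the width, so the photograph is 2908.00 × 1751.81.
The 1:1 canvas is height-limited in 5280×2970, giving 2970.00 × 2970.00; scale factor 1.0213.
So the photograph's height is 1751.81 × 1.0213 ≈ 1789.16.

1789 px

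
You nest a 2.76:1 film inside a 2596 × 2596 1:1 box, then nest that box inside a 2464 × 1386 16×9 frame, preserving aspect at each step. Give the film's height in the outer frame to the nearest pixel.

First fit — 2.76:1 into 2596×2596 spans the width: 2596.00 × 940.58.
The 1:1 canvas is height-limited in 2464×1386, giving 1386.00 × 1386.00; scale factor 0.5339.
The film scales with it: height 940.58 × 0.5339 ≈ 502.17.

502 px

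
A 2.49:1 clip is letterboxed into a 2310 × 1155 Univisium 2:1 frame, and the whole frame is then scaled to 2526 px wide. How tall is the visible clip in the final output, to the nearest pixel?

1014 px

Fitted into 2310×1155, the clip spans the width; its height is 2310 / 2.490 ≈ 927.71 px.
Resizing to 2526 px wide multiplies everything by 1.0935: 927.71 → 1014.46 px.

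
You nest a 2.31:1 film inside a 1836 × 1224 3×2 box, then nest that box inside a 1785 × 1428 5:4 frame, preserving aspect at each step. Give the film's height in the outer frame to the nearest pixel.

773 px

First fit — 2.31:1 into 1836×1224 spans the width: 1836.00 × 794.81.
3×2 in 1785×1428: fills the width, so the intermediate becomes 1785.00 × 1190.00 — a scale of ×0.9722.
Applying the same ×0.9722: 794.81 → 772.73.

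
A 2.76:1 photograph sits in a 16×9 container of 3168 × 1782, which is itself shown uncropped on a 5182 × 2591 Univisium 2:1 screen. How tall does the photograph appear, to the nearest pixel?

Inside the 3168×1782 canvas the photograph is width-limited at 3168.00 × 1147.83.
Second fit — the 16×9 canvas into 5182×2591 spans the height: 4606.22 × 2591.00 (×1.4540 from 3168×1782).
Applying the same ×1.4540: 1147.83 → 1668.92.

1669 px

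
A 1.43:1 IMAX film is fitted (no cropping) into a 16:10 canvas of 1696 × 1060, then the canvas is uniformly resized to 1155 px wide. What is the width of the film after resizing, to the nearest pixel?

1032 px

At 1696×1060 the film is height-limited, so width = 1060 × 1.430 ≈ 1515.80 px.
The frame scales by 1155/1696 = 0.6810; 1515.80 × 0.6810 ≈ 1032.28 px.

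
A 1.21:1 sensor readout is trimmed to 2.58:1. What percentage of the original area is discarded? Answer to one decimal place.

53.1%

2.58:1 is wider than 1.21:1, so the crop keeps the full width and trims the height.
(1.210)/(2.580) ≈ 0.469 of the area survives, leaving 53.10% discarded.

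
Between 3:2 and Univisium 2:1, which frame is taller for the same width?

3:2 = 1.5 and Univisium 2:1 = 2; 2 > 1.5. The smaller width-to-height ratio is the taller frame.

3:2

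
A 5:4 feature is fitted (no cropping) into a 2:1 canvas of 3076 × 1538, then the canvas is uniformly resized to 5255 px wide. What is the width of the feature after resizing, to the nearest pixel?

At 3076×1538 the feature is height-limited, so width = 1538 × 5/4 ≈ 1922.50 px.
The frame scales by 5255/3076 = 1.7084; 1922.50 × 1.7084 ≈ 3284.38 px.

3284 px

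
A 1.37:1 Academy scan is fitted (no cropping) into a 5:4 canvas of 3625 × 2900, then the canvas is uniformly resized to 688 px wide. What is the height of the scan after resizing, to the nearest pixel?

502 px

In the 3625×2900 frame the scan fills the width: height = 3625 / 1.370 ≈ 2645.99 px.
Scaling 3625 → 688 is ×0.1898, so the height becomes 2645.99 × 0.1898 ≈ 502.19 px.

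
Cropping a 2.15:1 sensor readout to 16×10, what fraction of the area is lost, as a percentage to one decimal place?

25.6%

The height stays; only width is cut (since 16×10 is narrower than 2.15:1).
Area ratio = (1.600)/(2.150) = 74.42%; the remaining 25.58% is cropped out.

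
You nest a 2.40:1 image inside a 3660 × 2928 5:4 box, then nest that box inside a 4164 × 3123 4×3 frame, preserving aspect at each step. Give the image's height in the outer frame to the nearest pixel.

1627 px

Inside the 3660×2928 canvas the image is width-limited at 3660.00 × 1525.00.
The 5:4 canvas is height-limited in 4164×3123, giving 3903.75 × 3123.00; scale factor 1.0666.
Applying the same ×1.0666: 1525.00 → 1626.56.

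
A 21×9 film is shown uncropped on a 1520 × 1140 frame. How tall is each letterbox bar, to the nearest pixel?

Since 2.333 > 1.333, the film is width-limited.
Content height = 1520 × 9/21 ≈ 651.43 px.
Black = 1140 − 651.43 = 488.57 px, or 244.29 per bar.

244 px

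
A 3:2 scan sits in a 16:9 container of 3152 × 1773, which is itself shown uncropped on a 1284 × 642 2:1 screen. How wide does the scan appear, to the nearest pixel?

3:2 in 3152×1773: fills the height, so the scan is 2659.50 × 1773.00.
The 16:9 canvas is height-limited in 1284×642, giving 1141.33 × 642.00; scale factor 0.3621.
So the scan's width is 2659.50 × 0.3621 ≈ 963.00.

963 px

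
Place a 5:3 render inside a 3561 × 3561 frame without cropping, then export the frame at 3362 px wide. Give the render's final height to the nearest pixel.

Fitted into 3561×3561, the render spans the width; its height is 3561 × 3/5 ≈ 2136.60 px.
The frame scales by 3362/3561 = 0.9441; 2136.60 × 0.9441 ≈ 2017.20 px.

2017 px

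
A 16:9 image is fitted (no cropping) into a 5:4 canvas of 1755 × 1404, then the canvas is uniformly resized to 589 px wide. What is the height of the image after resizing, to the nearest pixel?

331 px

Fitted into 1755×1404, the image spans the width; its height is 1755 × 9/16 ≈ 987.19 px.
Scaling 1755 → 589 is ×0.3356, so the height becomes 987.19 × 0.3356 ≈ 331.31 px.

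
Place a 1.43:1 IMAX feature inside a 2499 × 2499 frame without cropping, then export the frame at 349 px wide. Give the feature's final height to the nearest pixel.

244 px

In the 2499×2499 frame the feature fills the width: height = 2499 / 1.430 ≈ 1747.55 px.
Resizing to 349 px wide multiplies everything by 0.1397: 1747.55 → 244.06 px.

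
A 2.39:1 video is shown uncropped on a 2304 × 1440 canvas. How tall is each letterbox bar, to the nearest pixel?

Since 2.390 > 1.600, the video is width-limited.
The video is 2304 / 2.390 ≈ 964.02 px tall.
Leftover height: 1440 − 964.02 = 475.98 px → 237.99 each side.

238 px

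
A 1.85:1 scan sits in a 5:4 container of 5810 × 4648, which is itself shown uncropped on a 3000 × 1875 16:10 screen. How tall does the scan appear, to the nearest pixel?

1267 px

First fit — 1.85:1 into 5810×4648 spans the width: 5810.00 × 3140.54.
5:4 in 3000×1875: fills the height, so the intermediate becomes 2343.75 × 1875.00 — a scale of ×0.4034.
Applying the same ×0.4034: 3140.54 → 1266.89.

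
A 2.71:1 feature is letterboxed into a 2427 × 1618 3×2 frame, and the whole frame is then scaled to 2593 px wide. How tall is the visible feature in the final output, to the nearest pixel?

Fitted into 2427×1618, the feature spans the width; its height is 2427 / 2.710 ≈ 895.57 px.
Resizing to 2593 px wide multiplies everything by 1.0684: 895.57 → 956.83 px.

957 px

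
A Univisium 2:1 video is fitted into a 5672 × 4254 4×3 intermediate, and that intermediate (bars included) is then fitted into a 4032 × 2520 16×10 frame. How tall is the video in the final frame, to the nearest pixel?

1680 px

Inside the 5672×4254 canvas the video is width-limited at 5672.00 × 2836.00.
The 4×3 canvas is height-limited in 4032×2520, giving 3360.00 × 2520.00; scale factor 0.5924.
Applying the same ×0.5924: 2836.00 → 1680.00.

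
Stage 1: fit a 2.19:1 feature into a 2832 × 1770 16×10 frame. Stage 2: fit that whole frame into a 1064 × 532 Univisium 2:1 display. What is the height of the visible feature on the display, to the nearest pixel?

389 px

First fit — 2.19:1 into 2832×1770 spans the width: 2832.00 × 1293.15.
Second fit — the 16×10 canvas into 1064×532 spans the height: 851.20 × 532.00 (×0.3006 from 2832×1770).
Applying the same ×0.3006: 1293.15 → 388.68.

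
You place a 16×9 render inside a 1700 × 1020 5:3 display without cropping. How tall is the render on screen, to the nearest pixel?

Since 1.778 > 1.667, the render is width-limited.
The render is 1700 × 9/16 ≈ 956.25 px tall.

956 px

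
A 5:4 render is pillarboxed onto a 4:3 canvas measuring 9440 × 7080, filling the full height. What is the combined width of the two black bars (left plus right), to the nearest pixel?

That makes the image 8850.00 px wide (7080 × 5/4).
Black = 9440 − 8850.00 = 590.00 px.

590 px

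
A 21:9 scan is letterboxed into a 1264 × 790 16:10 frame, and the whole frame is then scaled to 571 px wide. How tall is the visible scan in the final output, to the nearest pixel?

245 px

Fitted into 1264×790, the scan spans the width; its height is 1264 × 9/21 ≈ 541.71 px.
The frame scales by 571/1264 = 0.4517; 541.71 × 0.4517 ≈ 244.71 px.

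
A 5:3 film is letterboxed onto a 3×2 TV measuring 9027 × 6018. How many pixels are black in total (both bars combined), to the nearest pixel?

5:3 (1.667) > 3×2 (1.500), so the film fills the width.
That makes the image 5416.2000 px tall (9027 × 3/5).
Black = 6018 − 5416.2000 = 601.8000 px.
That's 601.8000 × 9027 ≈ 5432449 black pixels.

5432449 pixels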